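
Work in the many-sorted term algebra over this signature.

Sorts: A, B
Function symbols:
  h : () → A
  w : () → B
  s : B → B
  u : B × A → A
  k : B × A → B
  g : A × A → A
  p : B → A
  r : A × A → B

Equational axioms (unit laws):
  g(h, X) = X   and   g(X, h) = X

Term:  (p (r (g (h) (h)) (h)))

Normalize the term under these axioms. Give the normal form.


normal form = (p (r (h) (h)))

1. (p (r (g (h) (h)) (h)))  →  (p (r (h) (h)))


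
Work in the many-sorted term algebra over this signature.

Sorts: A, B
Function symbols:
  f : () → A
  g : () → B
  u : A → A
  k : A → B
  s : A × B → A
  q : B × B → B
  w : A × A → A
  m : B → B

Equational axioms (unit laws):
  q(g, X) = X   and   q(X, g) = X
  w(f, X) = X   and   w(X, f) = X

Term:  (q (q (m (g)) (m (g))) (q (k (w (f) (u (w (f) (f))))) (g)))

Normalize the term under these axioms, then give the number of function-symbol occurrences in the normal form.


size = 9

1. (q (q (m (g)) (m (g))) (q (k (w (f) (u (w (f) (f))))) (g)))  →  (q (q (m (g)) (m (g))) (k (w (f) (u (w (f) (f))))))
2. (q (q (m (g)) (m (g))) (k (w (f) (u (w (f) (f))))))  →  (q (q (m (g)) (m (g))) (k (u (w (f) (f)))))
3. (q (q (m (g)) (m (g))) (k (u (w (f) (f)))))  →  (q (q (m (g)) (m (g))) (k (u (f))))
normal form: (q (q (m (g)) (m (g))) (k (u (f))))


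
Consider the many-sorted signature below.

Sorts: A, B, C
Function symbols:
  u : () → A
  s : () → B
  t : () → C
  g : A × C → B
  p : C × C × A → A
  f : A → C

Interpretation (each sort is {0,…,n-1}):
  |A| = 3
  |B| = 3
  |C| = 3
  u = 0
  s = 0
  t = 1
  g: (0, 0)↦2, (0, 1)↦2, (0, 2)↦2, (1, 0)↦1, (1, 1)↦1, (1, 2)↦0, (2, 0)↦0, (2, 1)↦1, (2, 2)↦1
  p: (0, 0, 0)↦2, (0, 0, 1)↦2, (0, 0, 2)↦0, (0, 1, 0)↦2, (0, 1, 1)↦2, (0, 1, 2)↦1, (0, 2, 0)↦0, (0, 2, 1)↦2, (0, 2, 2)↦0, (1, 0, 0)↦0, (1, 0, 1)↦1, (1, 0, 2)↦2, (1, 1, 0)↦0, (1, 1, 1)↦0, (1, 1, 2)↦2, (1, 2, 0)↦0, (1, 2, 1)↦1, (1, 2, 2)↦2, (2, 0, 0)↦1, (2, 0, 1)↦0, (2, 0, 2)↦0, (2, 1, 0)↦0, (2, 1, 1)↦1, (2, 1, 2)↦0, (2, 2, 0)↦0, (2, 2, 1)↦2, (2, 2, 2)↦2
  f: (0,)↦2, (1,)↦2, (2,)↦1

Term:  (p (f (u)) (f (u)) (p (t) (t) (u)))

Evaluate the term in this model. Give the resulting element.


value = 0

  u = 0
  (f (u)) = f(0,) = 2
  u = 0
  (f (u)) = f(0,) = 2
  t = 1
  t = 1
  u = 0
  (p (t) (t) (u)) = p(1, 1, 0) = 0
  (p (f (u)) (f (u)) (p (t) (t) (u))) = p(2, 2, 0) = 0


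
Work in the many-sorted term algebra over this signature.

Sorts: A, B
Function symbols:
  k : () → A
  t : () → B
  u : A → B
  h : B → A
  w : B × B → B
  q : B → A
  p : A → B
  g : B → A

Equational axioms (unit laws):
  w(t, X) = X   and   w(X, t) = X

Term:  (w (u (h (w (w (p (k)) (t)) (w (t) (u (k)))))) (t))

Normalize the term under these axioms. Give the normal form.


normal form = (u (h (w (p (k)) (u (k)))))

1. (w (u (h (w (w (p (k)) (t)) (w (t) (u (k)))))) (t))  →  (u (h (w (w (p (k)) (t)) (w (t) (u (k))))))
2. (u (h (w (w (p (k)) (t)) (w (t) (u (k))))))  →  (u (h (w (p (k)) (w (t) (u (k))))))
3. (u (h (w (p (k)) (w (t) (u (k))))))  →  (u (h (w (p (k)) (u (k)))))


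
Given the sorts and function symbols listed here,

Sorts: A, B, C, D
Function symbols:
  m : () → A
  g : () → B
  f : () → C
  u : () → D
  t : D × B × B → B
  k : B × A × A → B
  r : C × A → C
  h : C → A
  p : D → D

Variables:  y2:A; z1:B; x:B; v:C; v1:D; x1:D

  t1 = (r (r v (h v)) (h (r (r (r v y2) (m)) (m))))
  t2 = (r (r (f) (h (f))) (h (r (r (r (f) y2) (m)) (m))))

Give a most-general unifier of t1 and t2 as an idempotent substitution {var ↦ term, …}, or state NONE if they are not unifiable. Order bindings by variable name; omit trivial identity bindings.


{v ↦ (f)}


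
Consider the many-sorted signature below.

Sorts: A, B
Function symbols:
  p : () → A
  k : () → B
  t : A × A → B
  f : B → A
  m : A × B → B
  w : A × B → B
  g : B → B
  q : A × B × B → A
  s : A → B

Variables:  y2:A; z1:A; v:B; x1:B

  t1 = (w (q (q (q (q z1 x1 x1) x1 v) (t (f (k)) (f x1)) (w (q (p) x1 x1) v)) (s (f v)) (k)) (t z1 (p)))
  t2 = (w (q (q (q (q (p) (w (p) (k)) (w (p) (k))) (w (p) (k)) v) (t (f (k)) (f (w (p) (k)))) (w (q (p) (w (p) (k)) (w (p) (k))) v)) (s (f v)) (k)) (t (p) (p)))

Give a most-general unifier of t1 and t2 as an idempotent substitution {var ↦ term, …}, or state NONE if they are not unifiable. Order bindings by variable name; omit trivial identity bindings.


{x1 ↦ (w (p) (k)), z1 ↦ (p)}


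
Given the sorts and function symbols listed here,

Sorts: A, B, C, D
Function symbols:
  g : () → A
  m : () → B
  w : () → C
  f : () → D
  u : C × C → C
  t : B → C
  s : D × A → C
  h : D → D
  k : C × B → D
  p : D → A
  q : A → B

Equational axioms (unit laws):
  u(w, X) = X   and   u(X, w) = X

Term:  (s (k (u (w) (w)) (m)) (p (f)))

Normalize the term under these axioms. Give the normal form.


1. (s (k (u (w) (w)) (m)) (p (f)))  →  (s (k (w) (m)) (p (f)))

normal form = (s (k (w) (m)) (p (f)))


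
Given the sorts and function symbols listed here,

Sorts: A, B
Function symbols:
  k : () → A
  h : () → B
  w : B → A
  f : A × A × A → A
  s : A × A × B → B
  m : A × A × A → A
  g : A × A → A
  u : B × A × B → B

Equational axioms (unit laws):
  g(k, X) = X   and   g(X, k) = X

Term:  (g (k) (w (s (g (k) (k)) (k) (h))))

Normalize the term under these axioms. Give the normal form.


normal form = (w (s (k) (k) (h)))

1. (g (k) (w (s (g (k) (k)) (k) (h))))  →  (w (s (g (k) (k)) (k) (h)))
2. (w (s (g (k) (k)) (k) (h)))  →  (w (s (k) (k) (h)))


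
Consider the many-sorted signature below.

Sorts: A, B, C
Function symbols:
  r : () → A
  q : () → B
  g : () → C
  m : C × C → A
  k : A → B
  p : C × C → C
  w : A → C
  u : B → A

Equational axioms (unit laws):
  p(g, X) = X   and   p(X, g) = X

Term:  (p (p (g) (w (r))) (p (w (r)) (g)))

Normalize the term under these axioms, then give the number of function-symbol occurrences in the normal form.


1. (p (p (g) (w (r))) (p (w (r)) (g)))  →  (p (w (r)) (p (w (r)) (g)))
2. (p (w (r)) (p (w (r)) (g)))  →  (p (w (r)) (w (r)))
normal form: (p (w (r)) (w (r)))

size = 5


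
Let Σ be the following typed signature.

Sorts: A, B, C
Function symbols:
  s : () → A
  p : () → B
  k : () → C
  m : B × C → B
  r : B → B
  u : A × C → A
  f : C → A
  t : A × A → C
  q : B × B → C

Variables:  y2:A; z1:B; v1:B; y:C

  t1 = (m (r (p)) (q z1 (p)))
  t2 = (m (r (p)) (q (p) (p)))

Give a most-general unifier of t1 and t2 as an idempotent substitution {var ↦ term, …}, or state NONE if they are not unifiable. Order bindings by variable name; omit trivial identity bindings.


{z1 ↦ (p)}


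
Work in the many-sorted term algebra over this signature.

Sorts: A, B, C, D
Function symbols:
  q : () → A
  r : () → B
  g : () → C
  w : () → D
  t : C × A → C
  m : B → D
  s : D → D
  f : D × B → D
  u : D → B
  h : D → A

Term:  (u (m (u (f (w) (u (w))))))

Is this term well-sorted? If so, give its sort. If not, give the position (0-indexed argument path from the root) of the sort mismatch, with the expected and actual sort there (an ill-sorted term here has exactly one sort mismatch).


        (w) : D
          (w) : D
        (u (w)) : B
      (f (w) (u (w))) : D
    (u (f (w) (u (w)))) : B
  (m (u (f (w) (u (w))))) : D
(u (m (u (f (w) (u (w)))))) : B

well-sorted; sort = B


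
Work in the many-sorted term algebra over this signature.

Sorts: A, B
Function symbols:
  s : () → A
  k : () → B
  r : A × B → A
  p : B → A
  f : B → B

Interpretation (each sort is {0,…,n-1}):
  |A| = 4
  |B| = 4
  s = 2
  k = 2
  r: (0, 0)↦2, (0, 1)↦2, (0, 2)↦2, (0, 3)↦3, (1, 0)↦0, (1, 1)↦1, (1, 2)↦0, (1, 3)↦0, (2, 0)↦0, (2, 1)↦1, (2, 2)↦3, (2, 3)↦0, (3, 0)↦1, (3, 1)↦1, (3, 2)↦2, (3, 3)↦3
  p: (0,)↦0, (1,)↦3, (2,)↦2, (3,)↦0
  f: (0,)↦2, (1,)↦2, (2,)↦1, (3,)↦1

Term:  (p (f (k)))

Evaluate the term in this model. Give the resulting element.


  k = 2
  (f (k)) = f(2,) = 1
  (p (f (k))) = p(1,) = 3

value = 3


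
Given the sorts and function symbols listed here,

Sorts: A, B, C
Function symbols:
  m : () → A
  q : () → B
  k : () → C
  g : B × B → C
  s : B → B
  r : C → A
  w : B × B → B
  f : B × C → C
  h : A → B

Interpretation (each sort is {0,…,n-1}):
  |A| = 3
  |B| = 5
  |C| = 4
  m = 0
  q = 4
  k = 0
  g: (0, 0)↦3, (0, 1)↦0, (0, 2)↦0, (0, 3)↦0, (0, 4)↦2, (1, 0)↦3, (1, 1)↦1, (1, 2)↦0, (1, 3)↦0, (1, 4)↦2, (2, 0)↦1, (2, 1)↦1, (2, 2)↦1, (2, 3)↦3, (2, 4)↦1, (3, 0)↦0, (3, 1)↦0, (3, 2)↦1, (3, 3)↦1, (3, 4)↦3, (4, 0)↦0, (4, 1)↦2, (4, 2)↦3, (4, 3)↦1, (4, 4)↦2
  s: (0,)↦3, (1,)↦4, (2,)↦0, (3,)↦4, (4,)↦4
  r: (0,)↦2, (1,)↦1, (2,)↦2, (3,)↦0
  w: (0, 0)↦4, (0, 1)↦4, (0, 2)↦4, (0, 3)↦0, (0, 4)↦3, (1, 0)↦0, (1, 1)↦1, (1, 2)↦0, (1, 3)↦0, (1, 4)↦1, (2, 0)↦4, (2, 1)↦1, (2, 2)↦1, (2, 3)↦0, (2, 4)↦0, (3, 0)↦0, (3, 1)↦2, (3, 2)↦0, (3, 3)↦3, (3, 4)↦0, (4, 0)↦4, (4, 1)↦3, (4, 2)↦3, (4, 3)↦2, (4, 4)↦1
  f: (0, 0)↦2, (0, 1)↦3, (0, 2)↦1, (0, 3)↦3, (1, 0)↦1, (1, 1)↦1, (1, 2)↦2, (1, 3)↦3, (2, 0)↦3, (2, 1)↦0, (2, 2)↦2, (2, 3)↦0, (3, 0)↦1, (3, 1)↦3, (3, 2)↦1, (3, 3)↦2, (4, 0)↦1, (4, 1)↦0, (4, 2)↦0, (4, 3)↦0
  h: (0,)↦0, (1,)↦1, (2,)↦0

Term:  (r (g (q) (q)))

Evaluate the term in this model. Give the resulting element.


value = 2

  q = 4
  q = 4
  (g (q) (q)) = g(4, 4) = 2
  (r (g (q) (q))) = r(2,) = 2


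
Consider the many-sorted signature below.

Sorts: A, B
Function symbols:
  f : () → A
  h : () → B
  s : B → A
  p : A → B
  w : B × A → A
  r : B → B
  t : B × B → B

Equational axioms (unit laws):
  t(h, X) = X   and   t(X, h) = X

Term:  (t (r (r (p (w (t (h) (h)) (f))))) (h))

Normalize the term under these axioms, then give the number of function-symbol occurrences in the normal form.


size = 6

1. (t (r (r (p (w (t (h) (h)) (f))))) (h))  →  (r (r (p (w (t (h) (h)) (f)))))
2. (r (r (p (w (t (h) (h)) (f)))))  →  (r (r (p (w (h) (f)))))
normal form: (r (r (p (w (h) (f)))))


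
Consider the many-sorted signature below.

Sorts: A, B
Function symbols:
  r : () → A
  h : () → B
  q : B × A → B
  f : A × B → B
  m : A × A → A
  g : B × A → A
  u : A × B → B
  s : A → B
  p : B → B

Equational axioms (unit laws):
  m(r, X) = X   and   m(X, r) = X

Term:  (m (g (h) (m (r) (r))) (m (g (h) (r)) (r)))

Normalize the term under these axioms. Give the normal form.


normal form = (m (g (h) (r)) (g (h) (r)))

1. (m (g (h) (m (r) (r))) (m (g (h) (r)) (r)))  →  (m (g (h) (r)) (m (g (h) (r)) (r)))
2. (m (g (h) (r)) (m (g (h) (r)) (r)))  →  (m (g (h) (r)) (g (h) (r)))


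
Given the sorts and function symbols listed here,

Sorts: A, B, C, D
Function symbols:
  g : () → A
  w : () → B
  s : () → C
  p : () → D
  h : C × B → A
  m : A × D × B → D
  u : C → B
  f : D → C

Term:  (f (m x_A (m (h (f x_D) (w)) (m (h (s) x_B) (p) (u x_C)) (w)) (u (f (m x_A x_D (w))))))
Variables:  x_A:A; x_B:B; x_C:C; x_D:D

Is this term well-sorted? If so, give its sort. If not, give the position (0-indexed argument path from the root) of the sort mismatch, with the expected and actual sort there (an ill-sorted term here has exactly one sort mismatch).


    x_A : A
          x_D : D
        (f x_D) : C
        (w) : B
      (h (f x_D) (w)) : A
          (s) : C
          x_B : B
        (h (s) x_B) : A
        (p) : D
          x_C : C
        (u x_C) : B
      (m (h (s) x_B) (p) (u x_C)) : D
      (w) : B
    (m (h (f x_D) (w)) (m (h (s) x_B) (p) (u x_C)) (w)) : D
          x_A : A
          x_D : D
          (w) : B
        (m x_A x_D (w)) : D
      (f (m x_A x_D (w))) : C
    (u (f (m x_A x_D (w)))) : B
  (m x_A (m (h (f x_D) (w)) (m (h (s) x_B) (p) (u x_C)) (w)) (u (f (m x_A x_D (w))))) : D
(f (m x_A (m (h (f x_D) (w)) (m (h (s) x_B) (p) (u x_C)) (w)) (u (f (m x_A x_D (w)))))) : C

well-sorted; sort = C


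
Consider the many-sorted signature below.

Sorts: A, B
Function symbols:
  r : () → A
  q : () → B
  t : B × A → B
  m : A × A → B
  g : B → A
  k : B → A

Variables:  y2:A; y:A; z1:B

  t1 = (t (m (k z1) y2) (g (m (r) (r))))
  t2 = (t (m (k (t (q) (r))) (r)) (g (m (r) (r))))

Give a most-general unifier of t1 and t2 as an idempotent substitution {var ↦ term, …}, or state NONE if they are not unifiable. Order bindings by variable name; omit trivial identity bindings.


{y2 ↦ (r), z1 ↦ (t (q) (r))}


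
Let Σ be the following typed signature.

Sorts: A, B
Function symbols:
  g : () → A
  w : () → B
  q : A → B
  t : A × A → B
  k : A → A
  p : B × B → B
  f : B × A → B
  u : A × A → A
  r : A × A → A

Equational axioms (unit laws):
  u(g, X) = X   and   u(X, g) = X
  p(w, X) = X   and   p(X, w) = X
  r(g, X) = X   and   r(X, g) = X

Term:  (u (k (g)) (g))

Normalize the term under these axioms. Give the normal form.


1. (u (k (g)) (g))  →  (k (g))

normal form = (k (g))


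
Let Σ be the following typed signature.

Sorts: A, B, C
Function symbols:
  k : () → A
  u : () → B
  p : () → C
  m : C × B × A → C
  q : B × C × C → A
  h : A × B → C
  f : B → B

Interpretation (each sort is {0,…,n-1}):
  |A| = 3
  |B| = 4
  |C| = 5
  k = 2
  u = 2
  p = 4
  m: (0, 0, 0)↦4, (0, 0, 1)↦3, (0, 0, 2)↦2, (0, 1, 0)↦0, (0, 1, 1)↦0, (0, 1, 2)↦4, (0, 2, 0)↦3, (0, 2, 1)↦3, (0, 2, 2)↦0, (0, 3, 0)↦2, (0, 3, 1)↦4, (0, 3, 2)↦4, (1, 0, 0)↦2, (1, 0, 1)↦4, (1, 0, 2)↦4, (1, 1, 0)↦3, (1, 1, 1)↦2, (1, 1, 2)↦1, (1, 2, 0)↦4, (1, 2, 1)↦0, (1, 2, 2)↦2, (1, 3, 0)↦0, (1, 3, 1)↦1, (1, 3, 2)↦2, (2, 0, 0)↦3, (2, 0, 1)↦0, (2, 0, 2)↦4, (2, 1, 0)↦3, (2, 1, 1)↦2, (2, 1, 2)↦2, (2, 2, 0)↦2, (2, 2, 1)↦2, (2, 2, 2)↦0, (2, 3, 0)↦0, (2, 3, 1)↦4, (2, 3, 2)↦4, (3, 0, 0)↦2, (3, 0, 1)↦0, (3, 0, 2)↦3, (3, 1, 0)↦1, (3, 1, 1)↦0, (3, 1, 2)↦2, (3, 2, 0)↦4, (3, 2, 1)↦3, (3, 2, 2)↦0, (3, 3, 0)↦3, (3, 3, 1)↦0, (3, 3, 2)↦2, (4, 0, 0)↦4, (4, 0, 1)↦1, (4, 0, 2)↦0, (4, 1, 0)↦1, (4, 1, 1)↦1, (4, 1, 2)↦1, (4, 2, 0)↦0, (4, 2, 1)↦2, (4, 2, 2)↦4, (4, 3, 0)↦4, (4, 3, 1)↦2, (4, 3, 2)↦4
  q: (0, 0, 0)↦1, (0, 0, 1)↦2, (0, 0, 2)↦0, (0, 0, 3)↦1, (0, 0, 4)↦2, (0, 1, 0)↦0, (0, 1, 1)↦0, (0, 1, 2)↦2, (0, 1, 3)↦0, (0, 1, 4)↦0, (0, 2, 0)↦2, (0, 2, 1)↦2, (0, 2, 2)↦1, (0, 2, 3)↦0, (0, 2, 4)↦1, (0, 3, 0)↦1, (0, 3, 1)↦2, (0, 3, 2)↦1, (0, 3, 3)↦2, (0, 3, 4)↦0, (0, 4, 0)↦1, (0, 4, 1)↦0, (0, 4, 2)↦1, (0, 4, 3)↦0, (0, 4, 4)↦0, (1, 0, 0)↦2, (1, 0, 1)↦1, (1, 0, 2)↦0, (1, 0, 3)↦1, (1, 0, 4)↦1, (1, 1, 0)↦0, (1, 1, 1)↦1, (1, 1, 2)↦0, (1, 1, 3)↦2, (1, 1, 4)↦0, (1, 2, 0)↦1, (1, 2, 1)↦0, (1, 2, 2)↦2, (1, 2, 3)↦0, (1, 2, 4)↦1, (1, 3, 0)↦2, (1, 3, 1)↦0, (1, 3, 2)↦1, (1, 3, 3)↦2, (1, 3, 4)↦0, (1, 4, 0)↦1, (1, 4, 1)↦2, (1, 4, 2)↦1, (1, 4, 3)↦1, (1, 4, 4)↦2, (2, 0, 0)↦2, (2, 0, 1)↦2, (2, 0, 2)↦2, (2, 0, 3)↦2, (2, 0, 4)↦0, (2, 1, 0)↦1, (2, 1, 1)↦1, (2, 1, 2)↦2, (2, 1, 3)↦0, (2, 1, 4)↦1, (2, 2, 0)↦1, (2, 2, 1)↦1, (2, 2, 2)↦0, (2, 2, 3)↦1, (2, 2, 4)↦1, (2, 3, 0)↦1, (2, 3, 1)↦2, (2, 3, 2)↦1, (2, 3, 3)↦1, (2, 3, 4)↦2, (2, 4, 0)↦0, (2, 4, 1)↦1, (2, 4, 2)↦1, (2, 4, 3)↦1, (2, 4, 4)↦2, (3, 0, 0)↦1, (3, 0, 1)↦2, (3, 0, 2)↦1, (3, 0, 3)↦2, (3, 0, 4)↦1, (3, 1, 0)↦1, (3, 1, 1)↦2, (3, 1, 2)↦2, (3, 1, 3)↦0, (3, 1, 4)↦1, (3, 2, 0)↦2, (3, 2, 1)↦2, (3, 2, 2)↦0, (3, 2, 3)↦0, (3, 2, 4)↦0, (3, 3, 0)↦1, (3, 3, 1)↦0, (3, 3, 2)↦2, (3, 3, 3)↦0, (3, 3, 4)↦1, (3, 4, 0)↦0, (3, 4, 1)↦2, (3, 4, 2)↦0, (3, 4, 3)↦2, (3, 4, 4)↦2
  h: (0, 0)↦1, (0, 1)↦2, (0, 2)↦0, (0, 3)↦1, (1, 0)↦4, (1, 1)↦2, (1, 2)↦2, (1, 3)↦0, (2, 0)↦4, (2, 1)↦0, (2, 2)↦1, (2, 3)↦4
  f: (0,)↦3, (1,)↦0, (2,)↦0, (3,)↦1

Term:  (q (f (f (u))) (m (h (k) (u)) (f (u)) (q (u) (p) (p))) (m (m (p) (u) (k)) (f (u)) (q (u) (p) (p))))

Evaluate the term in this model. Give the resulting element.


value = 0

  u = 2
  (f (u)) = f(2,) = 0
  (f (f (u))) = f(0,) = 3
  k = 2
  u = 2
  (h (k) (u)) = h(2, 2) = 1
  u = 2
  (f (u)) = f(2,) = 0
  u = 2
  p = 4
  p = 4
  (q (u) (p) (p)) = q(2, 4, 4) = 2
  (m (h (k) (u)) (f (u)) (q (u) (p) (p))) = m(1, 0, 2) = 4
  p = 4
  u = 2
  k = 2
  (m (p) (u) (k)) = m(4, 2, 2) = 4
  u = 2
  (f (u)) = f(2,) = 0
  u = 2
  p = 4
  p = 4
  (q (u) (p) (p)) = q(2, 4, 4) = 2
  (m (m (p) (u) (k)) (f (u)) (q (u) (p) (p))) = m(4, 0, 2) = 0
  (q (f (f (u))) (m (h (k) (u)) (f (u)) (q (u) (p) (p))) (m (m (p) (u) (k)) (f (u)) (q (u) (p) (p)))) = q(3, 4, 0) = 0


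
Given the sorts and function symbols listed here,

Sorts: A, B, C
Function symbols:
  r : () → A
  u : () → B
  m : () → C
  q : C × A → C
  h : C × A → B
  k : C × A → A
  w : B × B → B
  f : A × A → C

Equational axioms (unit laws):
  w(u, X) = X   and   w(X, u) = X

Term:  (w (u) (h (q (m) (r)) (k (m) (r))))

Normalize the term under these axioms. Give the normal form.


1. (w (u) (h (q (m) (r)) (k (m) (r))))  →  (h (q (m) (r)) (k (m) (r)))

normal form = (h (q (m) (r)) (k (m) (r)))


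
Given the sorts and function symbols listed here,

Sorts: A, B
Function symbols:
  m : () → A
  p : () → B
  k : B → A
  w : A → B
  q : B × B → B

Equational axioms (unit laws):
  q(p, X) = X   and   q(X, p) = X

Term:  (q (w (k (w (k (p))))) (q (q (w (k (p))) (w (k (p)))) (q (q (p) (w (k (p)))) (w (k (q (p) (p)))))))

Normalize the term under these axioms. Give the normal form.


1. (q (w (k (w (k (p))))) (q (q (w (k (p))) (w (k (p)))) (q (q (p) (w (k (p)))) (w (k (q (p) (p)))))))  →  (q (w (k (w (k (p))))) (q (q (w (k (p))) (w (k (p)))) (q (w (k (p))) (w (k (q (p) (p)))))))
2. (q (w (k (w (k (p))))) (q (q (w (k (p))) (w (k (p)))) (q (w (k (p))) (w (k (q (p) (p)))))))  →  (q (w (k (w (k (p))))) (q (q (w (k (p))) (w (k (p)))) (q (w (k (p))) (w (k (p))))))

normal form = (q (w (k (w (k (p))))) (q (q (w (k (p))) (w (k (p)))) (q (w (k (p))) (w (k (p))))))


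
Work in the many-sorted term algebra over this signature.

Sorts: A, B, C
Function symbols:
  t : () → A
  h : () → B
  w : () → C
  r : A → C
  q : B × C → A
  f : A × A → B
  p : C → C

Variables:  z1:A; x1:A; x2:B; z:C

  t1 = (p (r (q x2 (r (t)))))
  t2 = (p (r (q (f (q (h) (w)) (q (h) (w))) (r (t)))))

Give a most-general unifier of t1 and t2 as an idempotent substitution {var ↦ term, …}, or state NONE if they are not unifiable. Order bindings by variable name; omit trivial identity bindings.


{x2 ↦ (f (q (h) (w)) (q (h) (w)))}


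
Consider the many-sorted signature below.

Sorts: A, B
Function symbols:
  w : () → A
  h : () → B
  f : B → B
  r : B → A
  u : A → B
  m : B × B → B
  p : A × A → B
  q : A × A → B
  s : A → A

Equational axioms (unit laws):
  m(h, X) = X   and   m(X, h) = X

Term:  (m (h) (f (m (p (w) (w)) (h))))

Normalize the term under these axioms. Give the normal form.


1. (m (h) (f (m (p (w) (w)) (h))))  →  (f (m (p (w) (w)) (h)))
2. (f (m (p (w) (w)) (h)))  →  (f (p (w) (w)))

normal form = (f (p (w) (w)))


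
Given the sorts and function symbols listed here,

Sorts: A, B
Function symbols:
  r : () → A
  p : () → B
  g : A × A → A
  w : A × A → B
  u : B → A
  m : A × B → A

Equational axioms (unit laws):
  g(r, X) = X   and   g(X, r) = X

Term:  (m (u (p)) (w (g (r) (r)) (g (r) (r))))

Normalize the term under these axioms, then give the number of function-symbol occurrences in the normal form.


size = 6

1. (m (u (p)) (w (g (r) (r)) (g (r) (r))))  →  (m (u (p)) (w (r) (g (r) (r))))
2. (m (u (p)) (w (r) (g (r) (r))))  →  (m (u (p)) (w (r) (r)))
normal form: (m (u (p)) (w (r) (r)))


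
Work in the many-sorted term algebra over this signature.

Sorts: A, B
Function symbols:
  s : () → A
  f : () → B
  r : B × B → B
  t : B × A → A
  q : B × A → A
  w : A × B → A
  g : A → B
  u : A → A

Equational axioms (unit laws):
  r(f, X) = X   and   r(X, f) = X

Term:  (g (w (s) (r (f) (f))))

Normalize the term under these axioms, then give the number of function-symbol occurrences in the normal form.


size = 4

1. (g (w (s) (r (f) (f))))  →  (g (w (s) (f)))
normal form: (g (w (s) (f)))


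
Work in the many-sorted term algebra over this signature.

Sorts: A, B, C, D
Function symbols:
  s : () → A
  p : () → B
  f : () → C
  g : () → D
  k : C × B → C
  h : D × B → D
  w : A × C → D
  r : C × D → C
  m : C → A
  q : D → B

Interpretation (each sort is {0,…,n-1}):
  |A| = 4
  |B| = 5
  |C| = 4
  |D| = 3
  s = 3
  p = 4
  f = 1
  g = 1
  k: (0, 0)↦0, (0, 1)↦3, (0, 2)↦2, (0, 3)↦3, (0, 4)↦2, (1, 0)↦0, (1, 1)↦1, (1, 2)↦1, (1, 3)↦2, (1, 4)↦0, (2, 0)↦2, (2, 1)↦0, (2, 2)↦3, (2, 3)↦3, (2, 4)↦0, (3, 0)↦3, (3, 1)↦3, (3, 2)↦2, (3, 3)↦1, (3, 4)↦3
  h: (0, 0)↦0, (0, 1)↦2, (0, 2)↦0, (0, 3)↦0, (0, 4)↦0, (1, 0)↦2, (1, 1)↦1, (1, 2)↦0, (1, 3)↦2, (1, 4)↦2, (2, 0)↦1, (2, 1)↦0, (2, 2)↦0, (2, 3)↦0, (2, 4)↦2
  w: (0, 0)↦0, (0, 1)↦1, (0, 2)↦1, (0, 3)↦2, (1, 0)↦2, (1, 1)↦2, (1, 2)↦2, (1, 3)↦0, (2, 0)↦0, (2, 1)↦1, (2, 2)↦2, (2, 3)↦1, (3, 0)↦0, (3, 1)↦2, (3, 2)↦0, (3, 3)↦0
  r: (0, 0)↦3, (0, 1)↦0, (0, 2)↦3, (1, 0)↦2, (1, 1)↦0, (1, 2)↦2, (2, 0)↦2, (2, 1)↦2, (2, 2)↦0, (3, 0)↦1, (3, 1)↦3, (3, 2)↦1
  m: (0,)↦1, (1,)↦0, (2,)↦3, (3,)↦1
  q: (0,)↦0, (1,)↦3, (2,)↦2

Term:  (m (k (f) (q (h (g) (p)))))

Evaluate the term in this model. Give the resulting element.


value = 0

  f = 1
  g = 1
  p = 4
  (h (g) (p)) = h(1, 4) = 2
  (q (h (g) (p))) = q(2,) = 2
  (k (f) (q (h (g) (p)))) = k(1, 2) = 1
  (m (k (f) (q (h (g) (p))))) = m(1,) = 0


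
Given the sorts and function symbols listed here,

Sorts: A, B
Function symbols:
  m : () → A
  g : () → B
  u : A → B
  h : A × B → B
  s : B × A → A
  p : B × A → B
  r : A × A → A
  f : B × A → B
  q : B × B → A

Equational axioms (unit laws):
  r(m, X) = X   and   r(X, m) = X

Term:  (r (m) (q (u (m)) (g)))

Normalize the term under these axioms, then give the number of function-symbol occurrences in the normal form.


size = 4

1. (r (m) (q (u (m)) (g)))  →  (q (u (m)) (g))
normal form: (q (u (m)) (g))


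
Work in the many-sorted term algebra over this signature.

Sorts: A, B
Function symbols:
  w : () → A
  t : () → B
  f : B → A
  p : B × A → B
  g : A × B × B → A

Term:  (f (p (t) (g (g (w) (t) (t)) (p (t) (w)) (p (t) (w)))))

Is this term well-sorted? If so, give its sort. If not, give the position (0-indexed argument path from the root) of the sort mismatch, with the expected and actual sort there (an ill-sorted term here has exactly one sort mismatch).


well-sorted; sort = A

    (t) : B
        (w) : A
        (t) : B
        (t) : B
      (g (w) (t) (t)) : A
        (t) : B
        (w) : A
      (p (t) (w)) : B
        (t) : B
        (w) : A
      (p (t) (w)) : B
    (g (g (w) (t) (t)) (p (t) (w)) (p (t) (w))) : A
  (p (t) (g (g (w) (t) (t)) (p (t) (w)) (p (t) (w)))) : B
(f (p (t) (g (g (w) (t) (t)) (p (t) (w)) (p (t) (w))))) : A


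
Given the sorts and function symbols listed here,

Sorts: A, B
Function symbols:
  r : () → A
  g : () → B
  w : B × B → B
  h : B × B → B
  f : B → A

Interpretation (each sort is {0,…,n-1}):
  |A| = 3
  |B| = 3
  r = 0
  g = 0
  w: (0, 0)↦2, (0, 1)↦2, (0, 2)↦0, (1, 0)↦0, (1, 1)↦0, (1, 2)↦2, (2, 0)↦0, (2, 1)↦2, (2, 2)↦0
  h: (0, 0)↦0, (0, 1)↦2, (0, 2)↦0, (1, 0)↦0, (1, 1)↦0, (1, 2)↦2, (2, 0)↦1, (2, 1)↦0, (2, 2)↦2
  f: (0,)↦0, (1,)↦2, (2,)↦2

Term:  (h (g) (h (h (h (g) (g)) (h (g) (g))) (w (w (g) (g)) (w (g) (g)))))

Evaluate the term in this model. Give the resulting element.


value = 0

  g = 0
  g = 0
  g = 0
  (h (g) (g)) = h(0, 0) = 0
  g = 0
  g = 0
  (h (g) (g)) = h(0, 0) = 0
  (h (h (g) (g)) (h (g) (g))) = h(0, 0) = 0
  g = 0
  g = 0
  (w (g) (g)) = w(0, 0) = 2
  g = 0
  g = 0
  (w (g) (g)) = w(0, 0) = 2
  (w (w (g) (g)) (w (g) (g))) = w(2, 2) = 0
  (h (h (h (g) (g)) (h (g) (g))) (w (w (g) (g)) (w (g) (g)))) = h(0, 0) = 0
  (h (g) (h (h (h (g) (g)) (h (g) (g))) (w (w (g) (g)) (w (g) (g))))) = h(0, 0) = 0


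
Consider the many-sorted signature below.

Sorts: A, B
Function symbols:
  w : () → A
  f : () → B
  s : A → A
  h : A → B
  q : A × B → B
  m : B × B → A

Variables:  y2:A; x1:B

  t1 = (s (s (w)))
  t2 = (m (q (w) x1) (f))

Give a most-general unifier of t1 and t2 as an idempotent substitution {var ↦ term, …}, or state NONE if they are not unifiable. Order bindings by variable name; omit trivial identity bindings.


NONE (not unifiable)

head clash or occurs-check failure — not unifiable


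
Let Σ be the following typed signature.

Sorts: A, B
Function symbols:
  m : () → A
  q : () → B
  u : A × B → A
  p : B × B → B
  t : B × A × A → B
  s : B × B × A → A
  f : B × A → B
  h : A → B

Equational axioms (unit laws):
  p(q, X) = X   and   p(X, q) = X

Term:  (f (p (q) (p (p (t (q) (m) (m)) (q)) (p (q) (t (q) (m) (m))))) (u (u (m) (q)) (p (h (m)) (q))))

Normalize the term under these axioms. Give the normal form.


normal form = (f (p (t (q) (m) (m)) (t (q) (m) (m))) (u (u (m) (q)) (h (m))))

1. (f (p (q) (p (p (t (q) (m) (m)) (q)) (p (q) (t (q) (m) (m))))) (u (u (m) (q)) (p (h (m)) (q))))  →  (f (p (p (t (q) (m) (m)) (q)) (p (q) (t (q) (m) (m)))) (u (u (m) (q)) (p (h (m)) (q))))
2. (f (p (p (t (q) (m) (m)) (q)) (p (q) (t (q) (m) (m)))) (u (u (m) (q)) (p (h (m)) (q))))  →  (f (p (t (q) (m) (m)) (p (q) (t (q) (m) (m)))) (u (u (m) (q)) (p (h (m)) (q))))
3. (f (p (t (q) (m) (m)) (p (q) (t (q) (m) (m)))) (u (u (m) (q)) (p (h (m)) (q))))  →  (f (p (t (q) (m) (m)) (t (q) (m) (m))) (u (u (m) (q)) (p (h (m)) (q))))
4. (f (p (t (q) (m) (m)) (t (q) (m) (m))) (u (u (m) (q)) (p (h (m)) (q))))  →  (f (p (t (q) (m) (m)) (t (q) (m) (m))) (u (u (m) (q)) (h (m))))


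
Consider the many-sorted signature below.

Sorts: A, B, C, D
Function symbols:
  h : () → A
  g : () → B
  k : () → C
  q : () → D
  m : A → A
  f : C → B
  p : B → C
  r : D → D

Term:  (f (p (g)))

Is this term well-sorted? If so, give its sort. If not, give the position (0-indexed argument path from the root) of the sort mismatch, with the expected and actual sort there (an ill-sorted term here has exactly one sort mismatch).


    (g) : B
  (p (g)) : C
(f (p (g))) : B

well-sorted; sort = B


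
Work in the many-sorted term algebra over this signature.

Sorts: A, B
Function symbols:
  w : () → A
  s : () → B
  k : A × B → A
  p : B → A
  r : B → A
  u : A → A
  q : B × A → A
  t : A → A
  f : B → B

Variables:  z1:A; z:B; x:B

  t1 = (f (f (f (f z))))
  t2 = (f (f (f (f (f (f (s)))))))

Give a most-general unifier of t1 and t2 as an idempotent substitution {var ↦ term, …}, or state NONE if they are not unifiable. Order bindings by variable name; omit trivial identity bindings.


{z ↦ (f (f (s)))}


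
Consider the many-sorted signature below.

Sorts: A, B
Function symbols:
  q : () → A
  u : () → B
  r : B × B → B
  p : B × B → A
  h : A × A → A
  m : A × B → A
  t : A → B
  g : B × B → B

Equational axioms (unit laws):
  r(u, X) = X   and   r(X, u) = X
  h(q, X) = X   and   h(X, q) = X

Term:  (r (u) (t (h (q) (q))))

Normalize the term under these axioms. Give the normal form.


1. (r (u) (t (h (q) (q))))  →  (t (h (q) (q)))
2. (t (h (q) (q)))  →  (t (q))

normal form = (t (q))


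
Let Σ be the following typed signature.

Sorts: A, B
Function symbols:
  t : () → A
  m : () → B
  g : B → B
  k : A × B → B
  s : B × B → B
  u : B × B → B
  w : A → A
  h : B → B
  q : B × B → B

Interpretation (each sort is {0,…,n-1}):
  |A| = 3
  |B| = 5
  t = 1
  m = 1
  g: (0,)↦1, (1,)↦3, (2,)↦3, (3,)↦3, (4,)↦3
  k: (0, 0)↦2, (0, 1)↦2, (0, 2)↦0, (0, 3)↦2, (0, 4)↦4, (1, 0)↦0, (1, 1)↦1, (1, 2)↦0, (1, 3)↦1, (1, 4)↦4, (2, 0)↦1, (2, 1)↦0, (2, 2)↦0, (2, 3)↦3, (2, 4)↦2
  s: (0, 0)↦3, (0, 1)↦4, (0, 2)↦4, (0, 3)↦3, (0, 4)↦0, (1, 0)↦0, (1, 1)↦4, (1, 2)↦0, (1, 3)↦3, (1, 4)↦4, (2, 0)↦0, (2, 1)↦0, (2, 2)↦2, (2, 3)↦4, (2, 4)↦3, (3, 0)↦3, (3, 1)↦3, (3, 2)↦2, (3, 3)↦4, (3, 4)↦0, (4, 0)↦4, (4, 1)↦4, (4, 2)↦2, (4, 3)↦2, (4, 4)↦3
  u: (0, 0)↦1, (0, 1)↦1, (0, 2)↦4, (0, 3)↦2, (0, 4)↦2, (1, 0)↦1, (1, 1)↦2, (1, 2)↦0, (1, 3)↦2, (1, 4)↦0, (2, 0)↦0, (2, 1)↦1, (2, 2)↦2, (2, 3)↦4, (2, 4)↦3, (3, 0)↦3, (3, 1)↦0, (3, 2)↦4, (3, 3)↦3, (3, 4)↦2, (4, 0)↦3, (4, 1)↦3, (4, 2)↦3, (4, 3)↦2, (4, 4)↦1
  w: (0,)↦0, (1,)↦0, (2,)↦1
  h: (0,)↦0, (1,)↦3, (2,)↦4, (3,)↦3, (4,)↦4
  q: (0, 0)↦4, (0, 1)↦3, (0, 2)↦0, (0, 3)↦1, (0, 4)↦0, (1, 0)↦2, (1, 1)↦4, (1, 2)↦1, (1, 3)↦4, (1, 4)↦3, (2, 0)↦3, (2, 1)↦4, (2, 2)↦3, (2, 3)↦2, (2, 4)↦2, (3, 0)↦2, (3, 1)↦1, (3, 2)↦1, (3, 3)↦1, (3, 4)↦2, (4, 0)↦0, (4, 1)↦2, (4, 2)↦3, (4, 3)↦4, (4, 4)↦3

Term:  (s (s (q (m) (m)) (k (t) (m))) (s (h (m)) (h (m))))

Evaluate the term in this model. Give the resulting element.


  m = 1
  m = 1
  (q (m) (m)) = q(1, 1) = 4
  t = 1
  m = 1
  (k (t) (m)) = k(1, 1) = 1
  (s (q (m) (m)) (k (t) (m))) = s(4, 1) = 4
  m = 1
  (h (m)) = h(1,) = 3
  m = 1
  (h (m)) = h(1,) = 3
  (s (h (m)) (h (m))) = s(3, 3) = 4
  (s (s (q (m) (m)) (k (t) (m))) (s (h (m)) (h (m)))) = s(4, 4) = 3

value = 3


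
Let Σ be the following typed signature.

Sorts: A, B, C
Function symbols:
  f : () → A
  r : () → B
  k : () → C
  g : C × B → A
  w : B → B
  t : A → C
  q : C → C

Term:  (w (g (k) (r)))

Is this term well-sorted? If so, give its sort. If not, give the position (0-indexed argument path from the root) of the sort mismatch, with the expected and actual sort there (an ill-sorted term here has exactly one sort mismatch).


    (k) : C
    (r) : B
  (g (k) (r)) : A
(w (g (k) (r))) : ✗ arg 0 at [0] has sort A, expected B

ill-sorted at position [0]: expected B, got A


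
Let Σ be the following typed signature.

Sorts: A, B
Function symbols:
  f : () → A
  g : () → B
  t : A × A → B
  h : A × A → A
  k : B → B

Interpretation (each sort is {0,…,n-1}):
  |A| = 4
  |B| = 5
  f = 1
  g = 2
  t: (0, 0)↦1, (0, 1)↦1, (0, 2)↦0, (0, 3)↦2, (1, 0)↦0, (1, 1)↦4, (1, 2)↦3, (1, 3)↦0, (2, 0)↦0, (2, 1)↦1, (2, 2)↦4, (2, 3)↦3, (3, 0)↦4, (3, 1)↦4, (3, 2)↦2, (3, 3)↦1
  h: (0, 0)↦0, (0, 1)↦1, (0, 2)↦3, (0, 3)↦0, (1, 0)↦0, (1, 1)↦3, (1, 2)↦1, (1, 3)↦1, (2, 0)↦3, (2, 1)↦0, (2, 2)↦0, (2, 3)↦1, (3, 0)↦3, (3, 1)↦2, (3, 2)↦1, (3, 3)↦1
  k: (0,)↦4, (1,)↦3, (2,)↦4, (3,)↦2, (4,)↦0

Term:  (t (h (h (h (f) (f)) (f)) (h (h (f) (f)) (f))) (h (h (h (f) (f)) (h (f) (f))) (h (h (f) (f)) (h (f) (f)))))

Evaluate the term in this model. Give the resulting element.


  f = 1
  f = 1
  (h (f) (f)) = h(1, 1) = 3
  f = 1
  (h (h (f) (f)) (f)) = h(3, 1) = 2
  f = 1
  f = 1
  (h (f) (f)) = h(1, 1) = 3
  f = 1
  (h (h (f) (f)) (f)) = h(3, 1) = 2
  (h (h (h (f) (f)) (f)) (h (h (f) (f)) (f))) = h(2, 2) = 0
  f = 1
  f = 1
  (h (f) (f)) = h(1, 1) = 3
  f = 1
  f = 1
  (h (f) (f)) = h(1, 1) = 3
  (h (h (f) (f)) (h (f) (f))) = h(3, 3) = 1
  f = 1
  f = 1
  (h (f) (f)) = h(1, 1) = 3
  f = 1
  f = 1
  (h (f) (f)) = h(1, 1) = 3
  (h (h (f) (f)) (h (f) (f))) = h(3, 3) = 1
  (h (h (h (f) (f)) (h (f) (f))) (h (h (f) (f)) (h (f) (f)))) = h(1, 1) = 3
  (t (h (h (h (f) (f)) (f)) (h (h (f) (f)) (f))) (h (h (h (f) (f)) (h (f) (f))) (h (h (f) (f)) (h (f) (f))))) = t(0, 3) = 2

value = 2


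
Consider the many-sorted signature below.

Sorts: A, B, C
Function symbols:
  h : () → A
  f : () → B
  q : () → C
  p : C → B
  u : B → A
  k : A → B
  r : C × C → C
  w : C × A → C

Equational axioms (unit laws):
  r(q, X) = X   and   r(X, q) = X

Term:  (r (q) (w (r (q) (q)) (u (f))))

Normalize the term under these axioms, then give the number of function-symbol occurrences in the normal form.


1. (r (q) (w (r (q) (q)) (u (f))))  →  (w (r (q) (q)) (u (f)))
2. (w (r (q) (q)) (u (f)))  →  (w (q) (u (f)))
normal form: (w (q) (u (f)))

size = 4


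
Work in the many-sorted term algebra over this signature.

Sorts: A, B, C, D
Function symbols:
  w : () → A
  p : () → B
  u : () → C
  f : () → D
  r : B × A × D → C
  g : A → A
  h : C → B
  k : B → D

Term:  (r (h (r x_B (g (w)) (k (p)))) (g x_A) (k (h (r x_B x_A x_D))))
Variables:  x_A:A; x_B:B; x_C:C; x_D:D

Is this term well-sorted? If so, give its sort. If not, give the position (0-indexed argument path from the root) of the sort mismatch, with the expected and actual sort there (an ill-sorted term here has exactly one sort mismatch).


well-sorted; sort = C

      x_B : B
        (w) : A
      (g (w)) : A
        (p) : B
      (k (p)) : D
    (r x_B (g (w)) (k (p))) : C
  (h (r x_B (g (w)) (k (p)))) : B
    x_A : A
  (g x_A) : A
        x_B : B
        x_A : A
        x_D : D
      (r x_B x_A x_D) : C
    (h (r x_B x_A x_D)) : B
  (k (h (r x_B x_A x_D))) : D
(r (h (r x_B (g (w)) (k (p)))) (g x_A) (k (h (r x_B x_A x_D)))) : C


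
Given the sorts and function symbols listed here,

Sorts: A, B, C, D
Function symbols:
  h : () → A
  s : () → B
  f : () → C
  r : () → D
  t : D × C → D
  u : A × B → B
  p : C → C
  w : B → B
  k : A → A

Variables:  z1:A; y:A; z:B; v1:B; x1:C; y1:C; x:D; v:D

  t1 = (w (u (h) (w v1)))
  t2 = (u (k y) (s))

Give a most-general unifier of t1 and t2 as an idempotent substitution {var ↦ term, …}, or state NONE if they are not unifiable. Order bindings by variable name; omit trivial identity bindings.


head clash or occurs-check failure — not unifiable

NONE (not unifiable)


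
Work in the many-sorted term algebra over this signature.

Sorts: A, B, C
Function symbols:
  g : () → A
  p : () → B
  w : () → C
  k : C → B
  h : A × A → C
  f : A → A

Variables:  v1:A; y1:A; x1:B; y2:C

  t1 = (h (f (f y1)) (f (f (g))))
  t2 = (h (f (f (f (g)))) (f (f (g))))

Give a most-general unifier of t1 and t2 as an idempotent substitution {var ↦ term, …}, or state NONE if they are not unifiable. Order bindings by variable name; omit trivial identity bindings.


{y1 ↦ (f (g))}


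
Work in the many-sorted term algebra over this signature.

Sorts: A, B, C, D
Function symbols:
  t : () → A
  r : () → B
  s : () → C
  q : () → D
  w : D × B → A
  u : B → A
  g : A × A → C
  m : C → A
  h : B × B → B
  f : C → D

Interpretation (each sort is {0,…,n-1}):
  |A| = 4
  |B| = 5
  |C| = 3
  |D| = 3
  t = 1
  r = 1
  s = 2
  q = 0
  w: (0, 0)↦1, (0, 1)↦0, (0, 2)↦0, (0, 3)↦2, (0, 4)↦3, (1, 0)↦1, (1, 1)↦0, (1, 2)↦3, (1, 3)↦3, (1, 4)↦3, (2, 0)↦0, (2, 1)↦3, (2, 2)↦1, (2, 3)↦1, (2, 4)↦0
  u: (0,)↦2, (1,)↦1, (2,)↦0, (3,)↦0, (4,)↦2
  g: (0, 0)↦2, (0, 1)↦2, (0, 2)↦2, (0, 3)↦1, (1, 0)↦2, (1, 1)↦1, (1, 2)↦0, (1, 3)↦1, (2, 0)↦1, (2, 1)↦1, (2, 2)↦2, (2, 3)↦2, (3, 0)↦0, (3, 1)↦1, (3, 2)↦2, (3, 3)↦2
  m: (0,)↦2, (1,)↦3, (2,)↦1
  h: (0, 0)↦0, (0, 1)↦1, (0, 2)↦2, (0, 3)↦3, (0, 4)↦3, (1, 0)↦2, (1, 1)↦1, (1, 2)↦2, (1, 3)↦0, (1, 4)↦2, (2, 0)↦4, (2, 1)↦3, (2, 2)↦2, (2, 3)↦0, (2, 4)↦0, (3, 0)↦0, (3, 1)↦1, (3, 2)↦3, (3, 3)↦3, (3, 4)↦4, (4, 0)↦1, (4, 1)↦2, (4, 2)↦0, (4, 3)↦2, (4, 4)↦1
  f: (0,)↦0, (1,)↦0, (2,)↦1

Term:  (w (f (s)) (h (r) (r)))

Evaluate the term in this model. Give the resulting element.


  s = 2
  (f (s)) = f(2,) = 1
  r = 1
  r = 1
  (h (r) (r)) = h(1, 1) = 1
  (w (f (s)) (h (r) (r))) = w(1, 1) = 0

value = 0


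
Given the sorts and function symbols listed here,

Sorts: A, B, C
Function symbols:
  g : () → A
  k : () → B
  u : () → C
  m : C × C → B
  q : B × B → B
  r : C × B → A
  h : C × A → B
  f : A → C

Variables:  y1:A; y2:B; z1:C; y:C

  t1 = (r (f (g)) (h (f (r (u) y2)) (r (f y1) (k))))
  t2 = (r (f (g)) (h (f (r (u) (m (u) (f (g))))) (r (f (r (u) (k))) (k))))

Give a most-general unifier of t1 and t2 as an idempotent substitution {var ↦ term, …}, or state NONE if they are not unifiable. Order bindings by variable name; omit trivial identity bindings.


{y1 ↦ (r (u) (k)), y2 ↦ (m (u) (f (g)))}


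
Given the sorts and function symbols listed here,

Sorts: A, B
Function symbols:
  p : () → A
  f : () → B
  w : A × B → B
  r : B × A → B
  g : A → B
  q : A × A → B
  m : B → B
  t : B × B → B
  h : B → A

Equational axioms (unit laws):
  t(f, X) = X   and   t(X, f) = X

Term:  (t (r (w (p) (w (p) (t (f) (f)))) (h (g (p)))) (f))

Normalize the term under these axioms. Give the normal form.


1. (t (r (w (p) (w (p) (t (f) (f)))) (h (g (p)))) (f))  →  (r (w (p) (w (p) (t (f) (f)))) (h (g (p))))
2. (r (w (p) (w (p) (t (f) (f)))) (h (g (p))))  →  (r (w (p) (w (p) (f))) (h (g (p))))

normal form = (r (w (p) (w (p) (f))) (h (g (p))))


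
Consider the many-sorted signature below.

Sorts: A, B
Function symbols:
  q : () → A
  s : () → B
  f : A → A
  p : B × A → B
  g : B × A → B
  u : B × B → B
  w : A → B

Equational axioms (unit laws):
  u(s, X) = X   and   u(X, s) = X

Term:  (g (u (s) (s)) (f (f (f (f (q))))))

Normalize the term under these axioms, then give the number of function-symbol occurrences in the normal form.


1. (g (u (s) (s)) (f (f (f (f (q))))))  →  (g (s) (f (f (f (f (q))))))
normal form: (g (s) (f (f (f (f (q))))))

size = 7


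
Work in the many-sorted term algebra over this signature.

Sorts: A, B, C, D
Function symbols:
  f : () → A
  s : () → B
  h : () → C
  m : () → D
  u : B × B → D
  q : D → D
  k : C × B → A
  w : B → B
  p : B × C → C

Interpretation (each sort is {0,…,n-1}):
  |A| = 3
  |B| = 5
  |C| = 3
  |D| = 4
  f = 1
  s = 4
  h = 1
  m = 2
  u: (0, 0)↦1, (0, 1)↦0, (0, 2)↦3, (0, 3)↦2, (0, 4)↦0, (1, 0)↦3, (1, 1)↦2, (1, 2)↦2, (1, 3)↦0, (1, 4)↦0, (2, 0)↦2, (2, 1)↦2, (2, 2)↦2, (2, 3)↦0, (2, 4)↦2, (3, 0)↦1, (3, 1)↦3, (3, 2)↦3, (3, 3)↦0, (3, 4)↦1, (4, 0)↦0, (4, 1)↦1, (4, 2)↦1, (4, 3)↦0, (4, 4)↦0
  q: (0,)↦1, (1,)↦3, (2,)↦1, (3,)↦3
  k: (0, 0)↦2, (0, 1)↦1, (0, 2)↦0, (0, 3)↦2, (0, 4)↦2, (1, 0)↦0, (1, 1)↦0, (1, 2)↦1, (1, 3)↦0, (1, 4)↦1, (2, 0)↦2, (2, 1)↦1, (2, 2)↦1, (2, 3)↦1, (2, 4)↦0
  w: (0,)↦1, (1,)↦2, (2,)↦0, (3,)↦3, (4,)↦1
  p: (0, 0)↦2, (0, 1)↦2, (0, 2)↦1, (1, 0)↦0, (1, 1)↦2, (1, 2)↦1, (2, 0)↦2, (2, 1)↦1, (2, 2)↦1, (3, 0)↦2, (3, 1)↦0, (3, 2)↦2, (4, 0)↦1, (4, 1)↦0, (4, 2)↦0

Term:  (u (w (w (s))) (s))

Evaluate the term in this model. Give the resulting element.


  s = 4
  (w (s)) = w(4,) = 1
  (w (w (s))) = w(1,) = 2
  s = 4
  (u (w (w (s))) (s)) = u(2, 4) = 2

value = 2


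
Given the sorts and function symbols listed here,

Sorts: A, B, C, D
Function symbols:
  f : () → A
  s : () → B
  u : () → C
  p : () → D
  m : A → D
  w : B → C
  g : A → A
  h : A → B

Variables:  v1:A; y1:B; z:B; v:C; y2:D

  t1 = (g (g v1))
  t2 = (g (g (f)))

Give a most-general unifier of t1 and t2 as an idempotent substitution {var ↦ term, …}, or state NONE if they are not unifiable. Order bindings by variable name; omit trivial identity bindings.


{v1 ↦ (f)}


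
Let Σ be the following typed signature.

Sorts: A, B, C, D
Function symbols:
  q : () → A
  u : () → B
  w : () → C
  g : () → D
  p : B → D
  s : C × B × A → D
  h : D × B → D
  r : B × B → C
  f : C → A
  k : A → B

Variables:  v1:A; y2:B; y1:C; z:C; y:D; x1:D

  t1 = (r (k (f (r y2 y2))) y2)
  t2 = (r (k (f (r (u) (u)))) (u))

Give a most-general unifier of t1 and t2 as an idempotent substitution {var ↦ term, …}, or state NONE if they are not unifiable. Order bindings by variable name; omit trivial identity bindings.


{y2 ↦ (u)}
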